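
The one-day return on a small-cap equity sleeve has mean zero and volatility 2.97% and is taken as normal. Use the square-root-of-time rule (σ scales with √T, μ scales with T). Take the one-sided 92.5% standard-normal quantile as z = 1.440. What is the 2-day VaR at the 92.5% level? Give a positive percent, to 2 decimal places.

σ_{2d} = 2.97% × √2 = 4.200%.
VaR = 1.440 × 4.200% = 6.048%.

6.05%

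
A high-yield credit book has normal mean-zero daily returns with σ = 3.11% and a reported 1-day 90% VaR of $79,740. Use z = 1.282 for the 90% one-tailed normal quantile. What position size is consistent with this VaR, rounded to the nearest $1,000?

VaR as a fraction of value: z·σ = 1.282 × 3.11% = 3.98702%.
Position = $79,740 / 0.0398702 = $1,999,990.

$2,000,000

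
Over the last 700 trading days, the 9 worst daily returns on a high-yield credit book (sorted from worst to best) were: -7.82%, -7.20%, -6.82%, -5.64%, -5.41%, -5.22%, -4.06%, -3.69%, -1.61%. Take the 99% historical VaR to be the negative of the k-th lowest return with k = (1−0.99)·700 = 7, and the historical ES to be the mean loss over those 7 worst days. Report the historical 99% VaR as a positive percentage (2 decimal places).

k = 7; the 7th lowest return is -4.06%, so VaR = 4.06%.

4.06%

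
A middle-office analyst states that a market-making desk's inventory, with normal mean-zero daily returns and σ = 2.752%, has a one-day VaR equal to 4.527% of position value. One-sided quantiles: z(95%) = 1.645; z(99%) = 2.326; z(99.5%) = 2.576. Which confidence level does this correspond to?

Implied z = VaR/σ = 4.527 / 2.752 = 1.645.
This matches z(95%) = 1.645.

95%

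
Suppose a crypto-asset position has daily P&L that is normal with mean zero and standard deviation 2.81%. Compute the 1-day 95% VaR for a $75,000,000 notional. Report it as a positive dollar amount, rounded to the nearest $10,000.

$3,470,000

At 95% one-sided, z = 1.645.
VaR = z·σ = 1.645 × 2.81% = 4.622%.
On $75,000,000: 0.04622 × $75,000,000 = $3,466,500.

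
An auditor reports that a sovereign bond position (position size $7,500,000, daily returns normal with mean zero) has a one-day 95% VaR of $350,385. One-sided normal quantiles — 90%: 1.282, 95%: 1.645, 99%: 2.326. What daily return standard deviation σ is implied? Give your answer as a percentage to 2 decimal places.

VaR as a fraction: $350,385 / $7,500,000 = 4.672%.
σ = VaR / z = 4.672% / 1.645 = 2.840%.

2.84%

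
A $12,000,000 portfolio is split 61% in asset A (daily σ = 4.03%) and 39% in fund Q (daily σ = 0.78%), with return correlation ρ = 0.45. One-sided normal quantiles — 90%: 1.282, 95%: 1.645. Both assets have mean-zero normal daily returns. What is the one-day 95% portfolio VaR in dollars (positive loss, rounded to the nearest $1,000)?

$515,000

σ_p² = 0.61²·4.03² + 0.39²·0.78² + 2·0.45·0.61·0.39·4.03·0.78 = 6.8088 (%²).
σ_p = √6.8088 = 2.609%.
VaR = 1.645 × 2.609% = 4.292%; on $12,000,000 that is $515,040.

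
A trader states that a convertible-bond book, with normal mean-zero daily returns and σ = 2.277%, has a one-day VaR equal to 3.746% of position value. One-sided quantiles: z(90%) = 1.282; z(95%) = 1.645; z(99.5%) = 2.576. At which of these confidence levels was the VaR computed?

Implied z = VaR/σ = 3.746 / 2.277 = 1.645.
This matches z(95%) = 1.645.

95%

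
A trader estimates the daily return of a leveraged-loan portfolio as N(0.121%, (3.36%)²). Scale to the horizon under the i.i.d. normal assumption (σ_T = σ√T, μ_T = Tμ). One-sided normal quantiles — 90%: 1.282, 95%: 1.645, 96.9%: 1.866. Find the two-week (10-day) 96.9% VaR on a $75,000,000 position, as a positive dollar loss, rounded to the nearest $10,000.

$13,960,000

σ_{10d} = 3.36% × √10 = 10.625%; μ_{10d} = 10 × 0.121% = 1.210%.
VaR = −(1.210%) + 1.866 × 10.625% = 18.616%.
On $75,000,000: 0.18616 × $75,000,000 = $13,962,000.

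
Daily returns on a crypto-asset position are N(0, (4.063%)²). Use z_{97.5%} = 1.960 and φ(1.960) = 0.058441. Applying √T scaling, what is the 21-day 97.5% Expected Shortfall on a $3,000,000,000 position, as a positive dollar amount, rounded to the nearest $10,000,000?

$1,310,000,000

σ_{21d} = 4.063% × √21 = 18.619%.
ES multiplier = φ(z)/(1−α) = 0.058441/0.025 = 2.338.
ES = 18.619% × 2.338 = 43.531%; on $3,000,000,000: $1,305,930,000.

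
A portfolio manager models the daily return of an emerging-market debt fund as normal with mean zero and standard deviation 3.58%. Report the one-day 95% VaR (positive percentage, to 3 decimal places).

At 95% one-sided, z = 1.645.
VaR = z·σ = 1.645 × 3.58% = 5.889%.

5.889%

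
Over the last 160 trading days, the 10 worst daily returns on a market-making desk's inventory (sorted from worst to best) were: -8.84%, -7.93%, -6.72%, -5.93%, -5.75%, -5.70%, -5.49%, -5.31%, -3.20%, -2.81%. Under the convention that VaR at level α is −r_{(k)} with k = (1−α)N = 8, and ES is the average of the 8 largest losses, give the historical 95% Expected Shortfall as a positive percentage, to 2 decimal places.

6.46%

The 8 worst returns sum to -51.67%.
ES = −(-51.67%) / 8 = 6.45875% ≈ 6.46%.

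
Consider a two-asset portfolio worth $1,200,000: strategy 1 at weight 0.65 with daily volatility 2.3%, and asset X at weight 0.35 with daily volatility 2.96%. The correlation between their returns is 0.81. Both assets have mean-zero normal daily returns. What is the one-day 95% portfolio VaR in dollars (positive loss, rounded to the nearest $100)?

$47,600

σ_p² = 0.65²·2.3² + 0.35²·2.96² + 2·0.81·0.65·0.35·2.3·2.96 = 5.8174 (%²).
σ_p = √5.8174 = 2.412%.
At 95%, z = 1.645.
VaR = 1.645 × 2.412% = 3.968%; on $1,200,000 that is $47,616.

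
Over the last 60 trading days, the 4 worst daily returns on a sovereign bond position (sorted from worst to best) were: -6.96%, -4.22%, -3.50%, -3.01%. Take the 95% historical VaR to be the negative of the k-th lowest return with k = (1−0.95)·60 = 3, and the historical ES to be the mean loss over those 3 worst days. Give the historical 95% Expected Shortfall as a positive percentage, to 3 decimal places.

4.893%

The 3 worst returns sum to -14.68%.
ES = −(-14.68%) / 3 = 4.8933…% ≈ 4.893%.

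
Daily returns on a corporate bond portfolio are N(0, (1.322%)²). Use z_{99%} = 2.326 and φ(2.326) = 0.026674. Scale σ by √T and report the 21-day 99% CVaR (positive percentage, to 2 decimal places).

σ_{21d} = 1.322% × √21 = 6.058%.
ES multiplier = φ(z)/(1−α) = 0.026674/0.01 = 2.667.
ES = 6.058% × 2.667 = 16.157%.

16.16%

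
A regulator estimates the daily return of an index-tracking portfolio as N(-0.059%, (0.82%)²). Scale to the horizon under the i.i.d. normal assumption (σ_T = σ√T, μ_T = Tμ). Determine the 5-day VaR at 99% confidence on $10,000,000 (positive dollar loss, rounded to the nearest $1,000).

$456,000

At 99%, z = 2.326.
σ_{5d} = 0.82% × √5 = 1.834%; μ_{5d} = 5 × -0.059% = -0.295%.
VaR = −(-0.295%) + 2.326 × 1.834% = 4.561%.
On $10,000,000: 0.04561 × $10,000,000 = $456,100.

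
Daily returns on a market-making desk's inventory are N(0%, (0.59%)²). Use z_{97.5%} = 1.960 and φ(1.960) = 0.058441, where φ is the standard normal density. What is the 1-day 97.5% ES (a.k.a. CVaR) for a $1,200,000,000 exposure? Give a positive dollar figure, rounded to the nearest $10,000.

$16,550,000

Tail multiplier: φ(z)/(1−α) = 0.058441 / 0.025 = 2.338.
ES = 0.59% × 2.338 = 1.379%.
On $1,200,000,000: 0.01379 × $1,200,000,000 = $16,548,000.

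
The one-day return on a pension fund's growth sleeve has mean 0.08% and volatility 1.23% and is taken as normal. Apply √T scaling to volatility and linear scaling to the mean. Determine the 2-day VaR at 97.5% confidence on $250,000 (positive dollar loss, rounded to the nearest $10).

At 97.5%, z = 1.960.
σ_{2d} = 1.23% × √2 = 1.739%; μ_{2d} = 2 × 0.08% = 0.160%.
VaR = −(0.160%) + 1.960 × 1.739% = 3.248%.
On $250,000: 0.03248 × $250,000 = $8,120.

$8,120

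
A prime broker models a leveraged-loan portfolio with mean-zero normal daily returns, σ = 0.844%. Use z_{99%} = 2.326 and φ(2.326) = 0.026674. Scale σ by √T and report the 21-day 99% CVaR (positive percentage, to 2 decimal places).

σ_{21d} = 0.844% × √21 = 3.868%.
ES multiplier = φ(z)/(1−α) = 0.026674/0.01 = 2.667.
ES = 3.868% × 2.667 = 10.316%.

10.32%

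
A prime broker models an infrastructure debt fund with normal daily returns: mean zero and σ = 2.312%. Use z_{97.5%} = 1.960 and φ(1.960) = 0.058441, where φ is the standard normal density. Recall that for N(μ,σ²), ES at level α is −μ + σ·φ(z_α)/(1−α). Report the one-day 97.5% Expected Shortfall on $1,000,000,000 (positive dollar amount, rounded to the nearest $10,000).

$54,050,000

Tail multiplier: φ(z)/(1−α) = 0.058441 / 0.025 = 2.338.
ES = 2.312% × 2.338 = 5.405%.
On $1,000,000,000: 0.05405 × $1,000,000,000 = $54,050,000.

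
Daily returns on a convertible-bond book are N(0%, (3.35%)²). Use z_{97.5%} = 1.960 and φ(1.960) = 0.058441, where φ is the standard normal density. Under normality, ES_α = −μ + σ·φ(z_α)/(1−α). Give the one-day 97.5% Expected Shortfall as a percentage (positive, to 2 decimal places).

Tail multiplier: φ(z)/(1−α) = 0.058441 / 0.025 = 2.338.
ES = 3.35% × 2.338 = 7.832%.

7.83%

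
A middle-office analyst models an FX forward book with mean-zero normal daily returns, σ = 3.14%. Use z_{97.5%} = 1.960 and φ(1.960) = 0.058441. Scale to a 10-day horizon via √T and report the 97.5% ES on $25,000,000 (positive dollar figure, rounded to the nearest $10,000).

$5,800,000

σ_{10d} = 3.14% × √10 = 9.930%.
ES multiplier = φ(z)/(1−α) = 0.058441/0.025 = 2.338.
ES = 9.930% × 2.338 = 23.216%; on $25,000,000: $5,804,000.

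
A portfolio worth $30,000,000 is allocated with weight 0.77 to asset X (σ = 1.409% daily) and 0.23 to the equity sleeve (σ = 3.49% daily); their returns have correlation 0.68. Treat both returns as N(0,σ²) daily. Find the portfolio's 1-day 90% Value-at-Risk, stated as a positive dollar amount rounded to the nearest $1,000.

$667,000

σ_p² = 0.77²·1.409² + 0.23²·3.49² + 2·0.68·0.77·0.23·1.409·3.49 = 3.0058 (%²).
σ_p = √3.0058 = 1.734%.
At 90%, z = 1.282.
VaR = 1.282 × 1.734% = 2.223%; on $30,000,000 that is $666,900.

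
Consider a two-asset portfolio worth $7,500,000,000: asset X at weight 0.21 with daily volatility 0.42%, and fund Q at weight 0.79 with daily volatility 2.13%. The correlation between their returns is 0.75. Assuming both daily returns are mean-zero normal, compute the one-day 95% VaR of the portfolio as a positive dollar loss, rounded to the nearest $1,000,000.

$216,000,000

σ_p² = 0.21²·0.42² + 0.79²·2.13² + 2·0.75·0.21·0.79·0.42·2.13 = 3.0619 (%²).
σ_p = √3.0619 = 1.750%.
At 95%, z = 1.645.
VaR = 1.645 × 1.750% = 2.879%; on $7,500,000,000 that is $215,925,000.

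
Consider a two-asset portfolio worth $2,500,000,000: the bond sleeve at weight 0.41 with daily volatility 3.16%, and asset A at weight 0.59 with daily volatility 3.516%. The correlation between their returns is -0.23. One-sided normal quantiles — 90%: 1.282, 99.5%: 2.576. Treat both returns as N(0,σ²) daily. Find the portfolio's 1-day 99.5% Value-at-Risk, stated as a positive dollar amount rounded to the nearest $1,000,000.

$140,000,000

σ_p² = 0.41²·3.16² + 0.59²·3.516² + 2·-0.23·0.41·0.59·3.16·3.516 = 4.7456 (%²).
σ_p = √4.7456 = 2.178%.
VaR = 2.576 × 2.178% = 5.611%; on $2,500,000,000 that is $140,275,000.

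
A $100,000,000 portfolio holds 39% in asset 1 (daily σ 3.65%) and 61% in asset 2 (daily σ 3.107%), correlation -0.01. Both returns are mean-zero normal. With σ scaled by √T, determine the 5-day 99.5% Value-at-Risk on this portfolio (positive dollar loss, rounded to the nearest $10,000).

σ_p = √(0.39²·3.65² + 0.61²·3.107² + 2·-0.01·0.39·0.61·3.65·3.107) = 2.359%.
σ_{5d} = 2.359% × √5 = 5.275%.
z(99.5%) = 2.576.
VaR = 2.576 × 5.275% = 13.588%; on $100,000,000 that is $13,588,000.

$13,590,000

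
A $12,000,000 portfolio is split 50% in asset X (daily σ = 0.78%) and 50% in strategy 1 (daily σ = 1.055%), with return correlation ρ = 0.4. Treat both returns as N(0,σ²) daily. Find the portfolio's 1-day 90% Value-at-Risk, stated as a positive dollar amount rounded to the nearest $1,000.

$119,000

σ_p² = 0.5²·0.78² + 0.5²·1.055² + 2·0.4·0.5·0.5·0.78·1.055 = 0.5949 (%²).
σ_p = √0.5949 = 0.771%.
At 90%, z = 1.282.
VaR = 1.282 × 0.771% = 0.988%; on $12,000,000 that is $118,560.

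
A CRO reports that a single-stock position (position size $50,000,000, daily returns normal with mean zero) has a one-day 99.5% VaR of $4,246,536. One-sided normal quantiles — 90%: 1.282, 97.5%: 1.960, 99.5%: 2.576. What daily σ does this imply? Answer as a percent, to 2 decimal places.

3.30%

VaR as a fraction: $4,246,536 / $50,000,000 = 8.493%.
σ = VaR / z = 8.493% / 2.576 = 3.297%.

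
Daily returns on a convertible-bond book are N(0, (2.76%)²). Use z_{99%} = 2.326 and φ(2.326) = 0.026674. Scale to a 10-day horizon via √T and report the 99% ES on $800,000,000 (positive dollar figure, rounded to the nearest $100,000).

$186,200,000

σ_{10d} = 2.76% × √10 = 8.728%.
ES multiplier = φ(z)/(1−α) = 0.026674/0.01 = 2.667.
ES = 8.728% × 2.667 = 23.278%; on $800,000,000: $186,224,000.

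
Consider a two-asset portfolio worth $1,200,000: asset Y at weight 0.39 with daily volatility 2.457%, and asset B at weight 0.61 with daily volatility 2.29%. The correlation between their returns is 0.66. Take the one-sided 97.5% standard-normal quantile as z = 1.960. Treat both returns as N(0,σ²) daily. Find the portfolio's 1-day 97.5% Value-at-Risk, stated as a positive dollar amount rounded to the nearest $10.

$50,640

σ_p² = 0.39²·2.457² + 0.61²·2.29² + 2·0.66·0.39·0.61·2.457·2.29 = 4.6364 (%²).
σ_p = √4.6364 = 2.153%.
VaR = 1.960 × 2.153% = 4.220%; on $1,200,000 that is $50,640.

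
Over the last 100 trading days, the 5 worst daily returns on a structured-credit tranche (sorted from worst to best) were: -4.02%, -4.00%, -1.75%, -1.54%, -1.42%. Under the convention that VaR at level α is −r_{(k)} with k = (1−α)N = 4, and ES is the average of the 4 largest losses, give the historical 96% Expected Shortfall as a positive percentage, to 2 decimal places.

2.83%

The 4 worst returns sum to -11.31%.
ES = −(-11.31%) / 4 = 2.8275% ≈ 2.83%.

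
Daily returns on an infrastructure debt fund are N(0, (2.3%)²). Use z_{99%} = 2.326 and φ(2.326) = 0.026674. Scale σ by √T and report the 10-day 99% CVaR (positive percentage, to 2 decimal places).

19.40%

σ_{10d} = 2.3% × √10 = 7.273%.
ES multiplier = φ(z)/(1−α) = 0.026674/0.01 = 2.667.
ES = 7.273% × 2.667 = 19.397%.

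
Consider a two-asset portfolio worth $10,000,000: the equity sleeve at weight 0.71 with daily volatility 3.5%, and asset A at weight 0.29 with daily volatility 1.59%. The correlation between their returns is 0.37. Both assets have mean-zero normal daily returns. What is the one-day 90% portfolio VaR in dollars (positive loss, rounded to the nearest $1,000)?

σ_p² = 0.71²·3.5² + 0.29²·1.59² + 2·0.37·0.71·0.29·3.5·1.59 = 7.2358 (%²).
σ_p = √7.2358 = 2.690%.
At 90%, z = 1.282.
VaR = 1.282 × 2.690% = 3.449%; on $10,000,000 that is $344,900.

$345,000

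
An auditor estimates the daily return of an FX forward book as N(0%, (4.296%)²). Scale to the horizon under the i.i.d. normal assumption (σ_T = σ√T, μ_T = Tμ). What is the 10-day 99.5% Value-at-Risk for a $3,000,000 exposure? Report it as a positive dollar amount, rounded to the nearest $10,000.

$1,050,000

At 99.5%, z = 2.576.
σ_{10d} = 4.296% × √10 = 13.585%.
VaR = 2.576 × 13.585% = 34.995%.
On $3,000,000: 0.34995 × $3,000,000 = $1,049,850.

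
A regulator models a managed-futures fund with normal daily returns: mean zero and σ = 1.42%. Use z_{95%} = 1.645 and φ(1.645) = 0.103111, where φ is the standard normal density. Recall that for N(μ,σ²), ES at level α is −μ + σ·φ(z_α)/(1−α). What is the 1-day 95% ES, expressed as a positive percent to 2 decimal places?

2.93%

Tail multiplier: φ(z)/(1−α) = 0.103111 / 0.05 = 2.062.
ES = 1.42% × 2.062 = 2.928%.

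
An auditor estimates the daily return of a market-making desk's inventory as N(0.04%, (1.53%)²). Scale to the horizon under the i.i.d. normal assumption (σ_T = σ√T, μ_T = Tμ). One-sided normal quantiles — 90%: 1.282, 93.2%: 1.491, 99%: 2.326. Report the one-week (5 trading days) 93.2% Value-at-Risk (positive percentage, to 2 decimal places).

σ_{5d} = 1.53% × √5 = 3.421%; μ_{5d} = 5 × 0.04% = 0.200%.
VaR = −(0.200%) + 1.491 × 3.421% = 4.901%.

4.90%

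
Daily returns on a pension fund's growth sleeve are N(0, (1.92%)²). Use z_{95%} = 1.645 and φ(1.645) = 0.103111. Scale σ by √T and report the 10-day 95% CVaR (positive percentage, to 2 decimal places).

12.52%

σ_{10d} = 1.92% × √10 = 6.072%.
ES multiplier = φ(z)/(1−α) = 0.103111/0.05 = 2.062.
ES = 6.072% × 2.062 = 12.520%.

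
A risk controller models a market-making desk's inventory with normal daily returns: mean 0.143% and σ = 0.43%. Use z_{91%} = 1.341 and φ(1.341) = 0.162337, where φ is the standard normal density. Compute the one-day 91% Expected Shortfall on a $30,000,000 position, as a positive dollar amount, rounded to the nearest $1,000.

$190,000

Tail multiplier: φ(z)/(1−α) = 0.162337 / 0.09 = 1.804.
ES = −(0.143%) + 0.43% × 1.804 = 0.633%.
On $30,000,000: 0.00633 × $30,000,000 = $189,900.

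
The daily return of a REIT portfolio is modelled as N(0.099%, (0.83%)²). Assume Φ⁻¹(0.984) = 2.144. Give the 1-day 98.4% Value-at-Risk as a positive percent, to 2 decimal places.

1.68%

VaR = −μ + z·σ = −(0.099%) + 2.144 × 0.83% = 1.681%.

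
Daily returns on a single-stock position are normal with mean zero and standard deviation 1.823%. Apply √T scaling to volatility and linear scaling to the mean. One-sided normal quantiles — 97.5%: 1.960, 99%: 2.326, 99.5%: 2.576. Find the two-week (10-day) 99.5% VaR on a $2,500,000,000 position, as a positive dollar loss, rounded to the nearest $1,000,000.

σ_{10d} = 1.823% × √10 = 5.765%.
VaR = 2.576 × 5.765% = 14.851%.
On $2,500,000,000: 0.14851 × $2,500,000,000 = $371,275,000.

$371,000,000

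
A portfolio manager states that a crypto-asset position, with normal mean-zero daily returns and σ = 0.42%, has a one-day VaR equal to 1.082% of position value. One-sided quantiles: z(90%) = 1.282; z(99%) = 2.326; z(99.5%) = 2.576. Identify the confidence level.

99.5%

Implied z = VaR/σ = 1.082 / 0.42 = 2.576.
This matches z(99.5%) = 2.576.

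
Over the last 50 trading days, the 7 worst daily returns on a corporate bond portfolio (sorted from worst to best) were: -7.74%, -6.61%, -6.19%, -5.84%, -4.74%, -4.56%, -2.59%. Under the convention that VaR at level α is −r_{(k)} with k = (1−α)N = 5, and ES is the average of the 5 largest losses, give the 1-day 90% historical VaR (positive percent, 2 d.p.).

k = 5; the 5th lowest return is -4.74%, so VaR = 4.74%.

4.74%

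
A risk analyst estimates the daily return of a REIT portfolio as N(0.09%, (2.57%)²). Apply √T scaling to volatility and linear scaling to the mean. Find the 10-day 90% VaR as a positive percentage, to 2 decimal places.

At 90%, z = 1.282.
σ_{10d} = 2.57% × √10 = 8.127%; μ_{10d} = 10 × 0.09% = 0.900%.
VaR = −(0.900%) + 1.282 × 8.127% = 9.519%.

9.52%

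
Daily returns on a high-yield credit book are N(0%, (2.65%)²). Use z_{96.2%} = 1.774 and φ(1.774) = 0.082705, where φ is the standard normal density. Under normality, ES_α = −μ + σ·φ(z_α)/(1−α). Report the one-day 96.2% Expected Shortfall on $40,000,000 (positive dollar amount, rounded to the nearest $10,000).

$2,310,000

Tail multiplier: φ(z)/(1−α) = 0.082705 / 0.038 = 2.176.
ES = 2.65% × 2.176 = 5.766%.
On $40,000,000: 0.05766 × $40,000,000 = $2,306,400.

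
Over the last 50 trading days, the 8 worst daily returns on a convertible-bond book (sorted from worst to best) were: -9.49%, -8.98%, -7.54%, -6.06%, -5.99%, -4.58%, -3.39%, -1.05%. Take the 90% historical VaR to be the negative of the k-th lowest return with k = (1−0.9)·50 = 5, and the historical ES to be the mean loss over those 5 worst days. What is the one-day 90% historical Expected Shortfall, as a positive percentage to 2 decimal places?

The 5 worst returns sum to -38.06%.
ES = −(-38.06%) / 5 = 7.612% ≈ 7.61%.

7.61%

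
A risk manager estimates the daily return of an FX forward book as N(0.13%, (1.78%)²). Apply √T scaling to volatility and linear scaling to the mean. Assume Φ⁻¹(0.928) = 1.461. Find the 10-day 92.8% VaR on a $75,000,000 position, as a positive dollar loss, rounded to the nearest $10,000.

$5,190,000

σ_{10d} = 1.78% × √10 = 5.629%; μ_{10d} = 10 × 0.13% = 1.300%.
VaR = −(1.300%) + 1.461 × 5.629% = 6.924%.
On $75,000,000: 0.06924 × $75,000,000 = $5,193,000.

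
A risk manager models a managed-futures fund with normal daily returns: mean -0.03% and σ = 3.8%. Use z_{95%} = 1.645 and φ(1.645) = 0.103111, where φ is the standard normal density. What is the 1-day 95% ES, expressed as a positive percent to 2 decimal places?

7.87%

Tail multiplier: φ(z)/(1−α) = 0.103111 / 0.05 = 2.062.
ES = −(-0.03%) + 3.8% × 2.062 = 7.866%.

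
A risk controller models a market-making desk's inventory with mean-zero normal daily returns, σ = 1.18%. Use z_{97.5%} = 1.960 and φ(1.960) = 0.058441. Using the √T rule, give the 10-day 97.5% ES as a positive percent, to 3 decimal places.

σ_{10d} = 1.18% × √10 = 3.731%.
ES multiplier = φ(z)/(1−α) = 0.058441/0.025 = 2.338.
ES = 3.731% × 2.338 = 8.723%.

8.723%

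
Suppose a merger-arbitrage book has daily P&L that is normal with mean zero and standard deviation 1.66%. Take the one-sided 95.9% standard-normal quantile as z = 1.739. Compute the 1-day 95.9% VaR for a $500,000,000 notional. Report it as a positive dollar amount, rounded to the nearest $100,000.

$14,400,000

VaR = z·σ = 1.739 × 1.66% = 2.887%.
On $500,000,000: 0.02887 × $500,000,000 = $14,435,000.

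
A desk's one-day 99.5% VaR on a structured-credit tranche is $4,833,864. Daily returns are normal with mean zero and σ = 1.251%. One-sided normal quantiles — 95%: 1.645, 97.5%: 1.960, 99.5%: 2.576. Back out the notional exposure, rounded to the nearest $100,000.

VaR as a fraction of value: z·σ = 2.576 × 1.251% = 3.22258%.
Position = $4,833,864 / 0.0322258 = $150,000,000.

$150,000,000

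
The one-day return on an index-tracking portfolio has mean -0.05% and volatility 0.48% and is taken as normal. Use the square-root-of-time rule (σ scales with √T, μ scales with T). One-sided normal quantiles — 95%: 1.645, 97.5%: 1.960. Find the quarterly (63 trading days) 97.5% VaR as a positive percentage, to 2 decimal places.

σ_{63d} = 0.48% × √63 = 3.810%; μ_{63d} = 63 × -0.05% = -3.150%.
VaR = −(-3.150%) + 1.960 × 3.810% = 10.618%.

10.62%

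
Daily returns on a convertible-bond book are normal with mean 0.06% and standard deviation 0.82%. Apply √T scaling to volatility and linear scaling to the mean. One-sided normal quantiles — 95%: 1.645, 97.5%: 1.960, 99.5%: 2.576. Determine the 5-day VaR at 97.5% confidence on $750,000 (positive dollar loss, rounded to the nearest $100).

$24,700

σ_{5d} = 0.82% × √5 = 1.834%; μ_{5d} = 5 × 0.06% = 0.300%.
VaR = −(0.300%) + 1.960 × 1.834% = 3.295%.
On $750,000: 0.03295 × $750,000 = $24,712.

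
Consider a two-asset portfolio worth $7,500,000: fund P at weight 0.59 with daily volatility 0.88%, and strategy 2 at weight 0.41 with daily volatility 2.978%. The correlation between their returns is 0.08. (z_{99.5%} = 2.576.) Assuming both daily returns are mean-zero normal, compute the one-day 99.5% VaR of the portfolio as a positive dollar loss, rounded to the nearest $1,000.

$264,000

σ_p² = 0.59²·0.88² + 0.41²·2.978² + 2·0.08·0.59·0.41·0.88·2.978 = 1.8618 (%²).
σ_p = √1.8618 = 1.364%.
VaR = 2.576 × 1.364% = 3.514%; on $7,500,000 that is $263,550.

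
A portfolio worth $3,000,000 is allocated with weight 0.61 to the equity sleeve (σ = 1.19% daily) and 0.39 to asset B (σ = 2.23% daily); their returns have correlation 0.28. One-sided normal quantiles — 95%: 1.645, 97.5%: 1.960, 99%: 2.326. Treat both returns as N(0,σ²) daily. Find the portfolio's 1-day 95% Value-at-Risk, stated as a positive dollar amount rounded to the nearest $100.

σ_p² = 0.61²·1.19² + 0.39²·2.23² + 2·0.28·0.61·0.39·1.19·2.23 = 1.6368 (%²).
σ_p = √1.6368 = 1.279%.
VaR = 1.645 × 1.279% = 2.104%; on $3,000,000 that is $63,120.

$63,100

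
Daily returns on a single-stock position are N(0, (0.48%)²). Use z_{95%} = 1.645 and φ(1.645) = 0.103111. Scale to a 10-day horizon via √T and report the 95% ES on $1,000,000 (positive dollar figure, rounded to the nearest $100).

σ_{10d} = 0.48% × √10 = 1.518%.
ES multiplier = φ(z)/(1−α) = 0.103111/0.05 = 2.062.
ES = 1.518% × 2.062 = 3.130%; on $1,000,000: $31,300.

$31,300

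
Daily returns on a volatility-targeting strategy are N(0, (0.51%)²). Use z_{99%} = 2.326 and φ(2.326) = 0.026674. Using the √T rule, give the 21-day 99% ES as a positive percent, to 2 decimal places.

σ_{21d} = 0.51% × √21 = 2.337%.
ES multiplier = φ(z)/(1−α) = 0.026674/0.01 = 2.667.
ES = 2.337% × 2.667 = 6.233%.

6.23%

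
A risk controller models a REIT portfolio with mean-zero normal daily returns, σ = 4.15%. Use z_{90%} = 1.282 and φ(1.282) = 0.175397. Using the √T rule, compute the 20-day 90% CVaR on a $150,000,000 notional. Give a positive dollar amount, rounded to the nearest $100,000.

σ_{20d} = 4.15% × √20 = 18.559%.
ES multiplier = φ(z)/(1−α) = 0.175397/0.1 = 1.754.
ES = 18.559% × 1.754 = 32.552%; on $150,000,000: $48,828,000.

$48,800,000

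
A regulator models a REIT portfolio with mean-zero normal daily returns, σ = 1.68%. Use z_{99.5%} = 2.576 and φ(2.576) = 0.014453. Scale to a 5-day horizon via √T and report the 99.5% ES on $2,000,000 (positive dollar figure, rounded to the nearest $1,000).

σ_{5d} = 1.68% × √5 = 3.757%.
ES multiplier = φ(z)/(1−α) = 0.014453/0.005 = 2.891.
ES = 3.757% × 2.891 = 10.861%; on $2,000,000: $217,220.

$217,000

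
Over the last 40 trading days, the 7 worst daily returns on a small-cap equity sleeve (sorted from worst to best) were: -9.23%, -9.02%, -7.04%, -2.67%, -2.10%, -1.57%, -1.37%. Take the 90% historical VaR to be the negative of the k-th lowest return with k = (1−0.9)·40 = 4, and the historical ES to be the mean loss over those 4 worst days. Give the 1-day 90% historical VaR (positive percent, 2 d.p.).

k = 4; the 4th lowest return is -2.67%, so VaR = 2.67%.

2.67%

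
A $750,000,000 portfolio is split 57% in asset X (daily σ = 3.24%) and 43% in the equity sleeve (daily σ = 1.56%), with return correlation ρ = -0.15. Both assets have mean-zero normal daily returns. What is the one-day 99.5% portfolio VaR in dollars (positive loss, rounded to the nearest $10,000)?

σ_p² = 0.57²·3.24² + 0.43²·1.56² + 2·-0.15·0.57·0.43·3.24·1.56 = 3.4890 (%²).
σ_p = √3.4890 = 1.868%.
At 99.5%, z = 2.576.
VaR = 2.576 × 1.868% = 4.812%; on $750,000,000 that is $36,090,000.

$36,090,000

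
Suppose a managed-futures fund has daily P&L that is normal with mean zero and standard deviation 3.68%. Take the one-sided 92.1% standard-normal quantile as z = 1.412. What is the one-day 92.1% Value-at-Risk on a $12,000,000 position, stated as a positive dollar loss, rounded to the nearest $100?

VaR = z·σ = 1.412 × 3.68% = 5.196%.
On $12,000,000: 0.05196 × $12,000,000 = $623,520.

$623,500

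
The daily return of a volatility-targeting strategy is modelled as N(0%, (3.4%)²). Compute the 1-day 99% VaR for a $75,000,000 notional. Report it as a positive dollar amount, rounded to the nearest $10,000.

At 99% one-sided, z = 2.326.
VaR = z·σ = 2.326 × 3.4% = 7.908%.
On $75,000,000: 0.07908 × $75,000,000 = $5,931,000.

$5,930,000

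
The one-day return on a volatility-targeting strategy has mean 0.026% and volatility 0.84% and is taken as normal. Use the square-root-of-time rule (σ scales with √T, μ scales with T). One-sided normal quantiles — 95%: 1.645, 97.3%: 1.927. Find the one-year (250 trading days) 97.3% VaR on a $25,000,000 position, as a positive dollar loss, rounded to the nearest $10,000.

$4,770,000

σ_{250d} = 0.84% × √250 = 13.282%; μ_{250d} = 250 × 0.026% = 6.500%.
VaR = −(6.500%) + 1.927 × 13.282% = 19.094%.
On $25,000,000: 0.19094 × $25,000,000 = $4,773,500.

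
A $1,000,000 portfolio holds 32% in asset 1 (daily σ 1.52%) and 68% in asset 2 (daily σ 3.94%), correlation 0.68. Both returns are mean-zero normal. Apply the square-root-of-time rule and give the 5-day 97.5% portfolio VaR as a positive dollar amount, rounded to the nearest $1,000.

σ_p = √(0.32²·1.52² + 0.68²·3.94² + 2·0.68·0.32·0.68·1.52·3.94) = 3.031%.
σ_{5d} = 3.031% × √5 = 6.778%.
z(97.5%) = 1.960.
VaR = 1.960 × 6.778% = 13.285%; on $1,000,000 that is $132,850.

$133,000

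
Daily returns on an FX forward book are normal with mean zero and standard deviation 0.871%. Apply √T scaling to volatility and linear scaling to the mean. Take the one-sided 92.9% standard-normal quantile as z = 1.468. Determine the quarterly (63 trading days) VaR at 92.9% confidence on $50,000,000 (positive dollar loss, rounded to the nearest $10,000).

$5,070,000

σ_{63d} = 0.871% × √63 = 6.913%.
VaR = 1.468 × 6.913% = 10.148%.
On $50,000,000: 0.10148 × $50,000,000 = $5,074,000.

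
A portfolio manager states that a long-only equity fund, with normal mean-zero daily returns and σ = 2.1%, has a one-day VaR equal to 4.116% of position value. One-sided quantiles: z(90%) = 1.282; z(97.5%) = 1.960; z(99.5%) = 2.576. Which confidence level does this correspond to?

Implied z = VaR/σ = 4.116 / 2.1 = 1.960.
This matches z(97.5%) = 1.960.

97.5%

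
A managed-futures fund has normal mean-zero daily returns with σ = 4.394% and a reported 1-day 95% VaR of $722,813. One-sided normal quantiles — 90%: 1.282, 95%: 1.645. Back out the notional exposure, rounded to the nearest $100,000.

VaR as a fraction of value: z·σ = 1.645 × 4.394% = 7.22813%.
Position = $722,813 / 0.0722813 = $10,000,000.

$10,000,000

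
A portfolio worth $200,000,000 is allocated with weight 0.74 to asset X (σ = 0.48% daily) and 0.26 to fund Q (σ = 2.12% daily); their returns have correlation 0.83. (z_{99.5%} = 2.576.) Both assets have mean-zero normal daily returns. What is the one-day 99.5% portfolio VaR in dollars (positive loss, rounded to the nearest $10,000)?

σ_p² = 0.74²·0.48² + 0.26²·2.12² + 2·0.83·0.74·0.26·0.48·2.12 = 0.7550 (%²).
σ_p = √0.7550 = 0.869%.
VaR = 2.576 × 0.869% = 2.239%; on $200,000,000 that is $4,478,000.

$4,480,000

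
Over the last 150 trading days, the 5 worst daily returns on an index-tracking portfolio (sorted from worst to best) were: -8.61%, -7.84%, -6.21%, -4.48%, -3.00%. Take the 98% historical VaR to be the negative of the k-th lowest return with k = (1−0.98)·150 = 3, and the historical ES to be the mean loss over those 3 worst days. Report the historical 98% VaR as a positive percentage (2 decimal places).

6.21%

k = 3; the 3rd lowest return is -6.21%, so VaR = 6.21%.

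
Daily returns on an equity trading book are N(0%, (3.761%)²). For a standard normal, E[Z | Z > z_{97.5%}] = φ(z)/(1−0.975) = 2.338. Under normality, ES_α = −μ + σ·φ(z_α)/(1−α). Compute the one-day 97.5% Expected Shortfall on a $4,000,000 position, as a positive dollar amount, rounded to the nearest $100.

$351,700

ES = 3.761% × 2.338 = 8.793%.
On $4,000,000: 0.08793 × $4,000,000 = $351,720.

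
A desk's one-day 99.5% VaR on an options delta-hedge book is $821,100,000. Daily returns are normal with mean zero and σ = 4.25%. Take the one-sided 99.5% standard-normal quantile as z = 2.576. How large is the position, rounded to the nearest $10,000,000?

VaR as a fraction of value: z·σ = 2.576 × 4.25% = 10.948%.
Position = $821,100,000 / 0.10948 = $7,500,000,000.

$7,500,000,000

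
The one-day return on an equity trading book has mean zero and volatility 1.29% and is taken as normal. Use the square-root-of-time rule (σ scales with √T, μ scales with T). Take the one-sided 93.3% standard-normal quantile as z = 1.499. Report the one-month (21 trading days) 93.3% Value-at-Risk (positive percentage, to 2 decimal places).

8.86%

σ_{21d} = 1.29% × √21 = 5.912%.
VaR = 1.499 × 5.912% = 8.862%.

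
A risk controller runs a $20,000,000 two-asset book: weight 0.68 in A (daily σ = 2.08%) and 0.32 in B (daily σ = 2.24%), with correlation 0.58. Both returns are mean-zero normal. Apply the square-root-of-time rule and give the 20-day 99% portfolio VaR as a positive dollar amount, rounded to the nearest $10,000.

σ_p = √(0.68²·2.08² + 0.32²·2.24² + 2·0.58·0.68·0.32·2.08·2.24) = 1.921%.
σ_{20d} = 1.921% × √20 = 8.591%.
z(99%) = 2.326.
VaR = 2.326 × 8.591% = 19.983%; on $20,000,000 that is $3,996,600.

$4,000,000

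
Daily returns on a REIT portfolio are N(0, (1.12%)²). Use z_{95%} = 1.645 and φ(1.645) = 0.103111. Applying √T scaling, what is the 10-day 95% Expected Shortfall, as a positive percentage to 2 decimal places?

σ_{10d} = 1.12% × √10 = 3.542%.
ES multiplier = φ(z)/(1−α) = 0.103111/0.05 = 2.062.
ES = 3.542% × 2.062 = 7.304%.

7.30%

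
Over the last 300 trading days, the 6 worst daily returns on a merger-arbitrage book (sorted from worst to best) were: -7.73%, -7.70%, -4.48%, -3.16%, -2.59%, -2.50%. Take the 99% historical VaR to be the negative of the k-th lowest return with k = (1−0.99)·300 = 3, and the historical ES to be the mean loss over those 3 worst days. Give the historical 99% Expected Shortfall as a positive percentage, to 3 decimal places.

6.637%

The 3 worst returns sum to -19.91%.
ES = −(-19.91%) / 3 = 6.6366…% ≈ 6.637%.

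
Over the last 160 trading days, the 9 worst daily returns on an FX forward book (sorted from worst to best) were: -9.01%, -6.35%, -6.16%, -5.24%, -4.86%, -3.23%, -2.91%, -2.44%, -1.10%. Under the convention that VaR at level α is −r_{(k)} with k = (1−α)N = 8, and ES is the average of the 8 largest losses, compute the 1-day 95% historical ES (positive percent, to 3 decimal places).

5.025%

The 8 worst returns sum to -40.20%.
ES = −(-40.20%) / 8 = 5.025%.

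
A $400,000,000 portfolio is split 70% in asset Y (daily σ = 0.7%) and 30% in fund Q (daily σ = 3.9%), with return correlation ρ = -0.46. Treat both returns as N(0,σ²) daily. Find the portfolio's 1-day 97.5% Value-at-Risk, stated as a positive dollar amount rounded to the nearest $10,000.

σ_p² = 0.7²·0.7² + 0.3²·3.9² + 2·-0.46·0.7·0.3·0.7·3.9 = 1.0816 (%²).
σ_p = √1.0816 = 1.040%.
At 97.5%, z = 1.960.
VaR = 1.960 × 1.040% = 2.038%; on $400,000,000 that is $8,152,000.

$8,150,000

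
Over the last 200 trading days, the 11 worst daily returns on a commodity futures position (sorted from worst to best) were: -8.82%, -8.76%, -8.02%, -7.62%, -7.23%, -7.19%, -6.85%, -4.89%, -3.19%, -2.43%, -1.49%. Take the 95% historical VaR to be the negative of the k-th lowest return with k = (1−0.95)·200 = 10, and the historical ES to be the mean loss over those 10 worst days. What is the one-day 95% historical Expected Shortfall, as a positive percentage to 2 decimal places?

The 10 worst returns sum to -65.00%.
ES = −(-65.00%) / 10 = 6.5% ≈ 6.50%.

6.50%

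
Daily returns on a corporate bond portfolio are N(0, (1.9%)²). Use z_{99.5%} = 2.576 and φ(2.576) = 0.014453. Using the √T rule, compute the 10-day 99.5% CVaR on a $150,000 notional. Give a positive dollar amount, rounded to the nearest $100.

σ_{10d} = 1.9% × √10 = 6.008%.
ES multiplier = φ(z)/(1−α) = 0.014453/0.005 = 2.891.
ES = 6.008% × 2.891 = 17.369%; on $150,000: $26,054.

$26,100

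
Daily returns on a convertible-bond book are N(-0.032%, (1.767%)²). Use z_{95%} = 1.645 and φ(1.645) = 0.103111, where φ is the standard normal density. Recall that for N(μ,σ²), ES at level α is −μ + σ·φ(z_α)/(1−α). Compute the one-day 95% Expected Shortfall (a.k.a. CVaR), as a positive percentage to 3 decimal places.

Tail multiplier: φ(z)/(1−α) = 0.103111 / 0.05 = 2.062.
ES = −(-0.032%) + 1.767% × 2.062 = 3.676%.

3.676%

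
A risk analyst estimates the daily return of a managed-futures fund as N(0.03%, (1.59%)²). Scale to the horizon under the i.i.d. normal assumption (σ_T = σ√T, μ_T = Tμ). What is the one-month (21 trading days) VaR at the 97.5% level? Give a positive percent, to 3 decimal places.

13.651%

At 97.5%, z = 1.960.
σ_{21d} = 1.59% × √21 = 7.286%; μ_{21d} = 21 × 0.03% = 0.630%.
VaR = −(0.630%) + 1.960 × 7.286% = 13.651%.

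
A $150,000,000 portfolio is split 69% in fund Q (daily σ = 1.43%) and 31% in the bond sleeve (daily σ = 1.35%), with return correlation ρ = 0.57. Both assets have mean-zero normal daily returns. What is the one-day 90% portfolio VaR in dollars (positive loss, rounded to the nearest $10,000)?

σ_p² = 0.69²·1.43² + 0.31²·1.35² + 2·0.57·0.69·0.31·1.43·1.35 = 1.6195 (%²).
σ_p = √1.6195 = 1.273%.
At 90%, z = 1.282.
VaR = 1.282 × 1.273% = 1.632%; on $150,000,000 that is $2,448,000.

$2,450,000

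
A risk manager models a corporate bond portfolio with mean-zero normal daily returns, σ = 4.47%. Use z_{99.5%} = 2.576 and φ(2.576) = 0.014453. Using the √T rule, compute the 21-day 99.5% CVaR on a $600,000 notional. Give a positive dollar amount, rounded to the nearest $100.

$355,300

σ_{21d} = 4.47% × √21 = 20.484%.
ES multiplier = φ(z)/(1−α) = 0.014453/0.005 = 2.891.
ES = 20.484% × 2.891 = 59.219%; on $600,000: $355,314.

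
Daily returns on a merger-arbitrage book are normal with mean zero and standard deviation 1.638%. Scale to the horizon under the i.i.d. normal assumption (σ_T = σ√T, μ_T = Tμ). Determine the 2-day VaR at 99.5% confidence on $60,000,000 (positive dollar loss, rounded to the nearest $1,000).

$3,580,000

At 99.5%, z = 2.576.
σ_{2d} = 1.638% × √2 = 2.316%.
VaR = 2.576 × 2.316% = 5.966%.
On $60,000,000: 0.05966 × $60,000,000 = $3,579,600.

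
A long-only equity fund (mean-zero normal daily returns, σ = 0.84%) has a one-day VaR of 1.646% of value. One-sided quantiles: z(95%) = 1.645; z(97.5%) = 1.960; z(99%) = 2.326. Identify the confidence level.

97.5%

Implied z = VaR/σ = 1.646 / 0.84 = 1.960.
This matches z(97.5%) = 1.960.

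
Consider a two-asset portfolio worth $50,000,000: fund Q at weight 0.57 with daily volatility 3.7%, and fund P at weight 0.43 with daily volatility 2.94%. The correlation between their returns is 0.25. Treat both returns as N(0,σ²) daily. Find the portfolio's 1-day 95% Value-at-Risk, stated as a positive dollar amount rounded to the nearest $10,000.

σ_p² = 0.57²·3.7² + 0.43²·2.94² + 2·0.25·0.57·0.43·3.7·2.94 = 7.3792 (%²).
σ_p = √7.3792 = 2.716%.
At 95%, z = 1.645.
VaR = 1.645 × 2.716% = 4.468%; on $50,000,000 that is $2,234,000.

$2,230,000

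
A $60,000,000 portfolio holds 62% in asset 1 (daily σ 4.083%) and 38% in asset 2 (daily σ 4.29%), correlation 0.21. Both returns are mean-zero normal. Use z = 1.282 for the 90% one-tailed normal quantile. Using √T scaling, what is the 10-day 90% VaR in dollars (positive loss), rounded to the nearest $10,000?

$7,990,000

σ_p = √(0.62²·4.083² + 0.38²·4.29² + 2·0.21·0.62·0.38·4.083·4.29) = 3.286%.
σ_{10d} = 3.286% × √10 = 10.391%.
VaR = 1.282 × 10.391% = 13.321%; on $60,000,000 that is $7,992,600.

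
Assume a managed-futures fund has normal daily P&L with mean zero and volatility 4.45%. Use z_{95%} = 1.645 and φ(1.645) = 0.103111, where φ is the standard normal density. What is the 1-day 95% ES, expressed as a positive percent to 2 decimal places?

9.18%

Tail multiplier: φ(z)/(1−α) = 0.103111 / 0.05 = 2.062.
ES = 4.45% × 2.062 = 9.176%.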